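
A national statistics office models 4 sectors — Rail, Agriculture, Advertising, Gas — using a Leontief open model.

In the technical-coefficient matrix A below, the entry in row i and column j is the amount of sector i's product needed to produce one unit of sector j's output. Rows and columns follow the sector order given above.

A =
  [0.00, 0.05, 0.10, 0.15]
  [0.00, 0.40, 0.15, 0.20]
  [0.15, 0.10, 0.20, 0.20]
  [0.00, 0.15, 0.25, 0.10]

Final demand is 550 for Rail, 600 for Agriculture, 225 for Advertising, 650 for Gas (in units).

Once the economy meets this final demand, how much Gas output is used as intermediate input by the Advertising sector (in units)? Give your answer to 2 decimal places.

z_43 = 245.30

I − A =
  [   1.00    -0.05    -0.10    -0.15]
  [   0.00     0.60    -0.15    -0.20]
  [  -0.15    -0.10     0.80    -0.20]
  [   0.00    -0.15    -0.25     0.90]
Compute the cofactors C_ij = (−1)^(i+j)·(3×3 minor ij) of I−A; the adjugate is their transpose:
adj(I−A) = Cᵀ =
  [ 0.355000   0.067250   0.086125   0.093250]
  [ 0.027750   0.650875   0.185000   0.190375]
  [ 0.076500   0.130125   0.510000   0.155000]
  [ 0.025875   0.144625   0.172500   0.454875]
det(I−A) = Σ_j (I−A)_1j·C_1j = (1.00)(0.355000) + (-0.05)(0.027750) + (-0.10)(0.076500) + (-0.15)(0.025875) = 0.34208125
(I − A)⁻¹ = adj(I−A) / det(I−A) ≈
  [   1.0378     0.1966     0.2518     0.2726]
  [   0.0811     1.9027     0.5408     0.5565]
  [   0.2236     0.3804     1.4909     0.4531]
  [   0.0756     0.4228     0.5043     1.3297]
First solve x = (I − A)⁻¹ d = adj(I−A)·d / det(I−A); in particular x_3 = (0.076500·550 + 0.130125·600 + 0.510000·225 + 0.155000·650) / 0.34208125 = 335.65 / 0.34208125 ≈ 981.1996.
Intermediate flow from 4 to 3: z_43 = a_43 · x_3 = 0.25 × 335.65 / 0.34208125 = 83.9125 / 0.34208125 ≈ 245.30.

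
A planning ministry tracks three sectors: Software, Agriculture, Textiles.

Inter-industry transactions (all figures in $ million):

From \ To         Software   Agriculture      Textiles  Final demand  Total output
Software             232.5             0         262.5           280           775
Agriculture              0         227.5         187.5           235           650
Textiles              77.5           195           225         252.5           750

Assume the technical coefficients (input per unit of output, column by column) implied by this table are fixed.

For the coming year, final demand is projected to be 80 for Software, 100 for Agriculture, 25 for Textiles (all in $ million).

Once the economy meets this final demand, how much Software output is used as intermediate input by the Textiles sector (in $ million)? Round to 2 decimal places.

Technical coefficients a_ij = z_ij / X_j:
  a_11 = 232.5/775 = 0.30, a_21 = 0/775 = 0.00, a_31 = 77.5/775 = 0.10
  a_12 = 0/650 = 0.00, a_22 = 227.5/650 = 0.35, a_32 = 195/650 = 0.30
  a_13 = 262.5/750 = 0.35, a_23 = 187.5/750 = 0.25, a_33 = 225/750 = 0.30
I − A =
  [   0.70     0.00    -0.35]
  [   0.00     0.65    -0.25]
  [  -0.10    -0.30     0.70]
Cofactors of I−A, C_ij = (−1)^(i+j)·(minor ij) (rows/columns in the sector order above):
  C_11 = (0.65)(0.70) − (-0.25)(-0.30) = 0.3800
  C_12 = −[(0.00)(0.70) − (-0.25)(-0.10)] = 0.0250
  C_13 = (0.00)(-0.30) − (0.65)(-0.10) = 0.0650
  C_21 = −[(0.00)(0.70) − (-0.35)(-0.30)] = 0.1050
  C_22 = (0.70)(0.70) − (-0.35)(-0.10) = 0.4550
  C_23 = −[(0.70)(-0.30) − (0.00)(-0.10)] = 0.2100
  C_31 = (0.00)(-0.25) − (-0.35)(0.65) = 0.2275
  C_32 = −[(0.70)(-0.25) − (-0.35)(0.00)] = 0.1750
  C_33 = (0.70)(0.65) − (0.00)(0.00) = 0.4550
det(I−A) = Σ_j (I−A)_1j·C_1j = (0.70)(0.3800) + (0.00)(0.0250) + (-0.35)(0.0650) = 0.24325
adj(I−A) = Cᵀ =
  [ 0.3800   0.1050   0.2275]
  [ 0.0250   0.4550   0.1750]
  [ 0.0650   0.2100   0.4550]
(I − A)⁻¹ = adj(I−A) / det(I−A) ≈
  [   1.5622     0.4317     0.9353]
  [   0.1028     1.8705     0.7194]
  [   0.2672     0.8633     1.8705]
First solve x = (I − A)⁻¹ d = adj(I−A)·d / det(I−A); in particular x_3 = (0.0650·80 + 0.2100·100 + 0.4550·25) / 0.24325 = 37.575 / 0.24325 ≈ 154.4707.
Intermediate flow from 1 to 3: z_13 = a_13 · x_3 = 0.35 × 37.575 / 0.24325 = 13.15125 / 0.24325 ≈ 54.06.

z_13 = 54.06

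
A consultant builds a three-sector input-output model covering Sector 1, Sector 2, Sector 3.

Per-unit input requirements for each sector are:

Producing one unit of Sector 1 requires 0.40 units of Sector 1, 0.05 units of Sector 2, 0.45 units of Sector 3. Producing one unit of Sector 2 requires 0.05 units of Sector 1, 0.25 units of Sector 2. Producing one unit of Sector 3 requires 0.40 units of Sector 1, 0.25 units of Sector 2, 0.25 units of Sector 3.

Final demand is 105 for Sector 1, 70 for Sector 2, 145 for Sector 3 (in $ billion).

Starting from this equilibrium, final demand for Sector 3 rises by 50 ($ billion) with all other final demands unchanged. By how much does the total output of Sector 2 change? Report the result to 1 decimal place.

Δx_2 = 43.6

I − A =
  [   0.60    -0.05    -0.40]
  [  -0.05     0.75    -0.25]
  [  -0.45     0.00     0.75]
Cofactors of I−A, C_ij = (−1)^(i+j)·(minor ij) (rows/columns in the sector order above):
  C_11 = (0.75)(0.75) − (-0.25)(0.00) = 0.5625
  C_12 = −[(-0.05)(0.75) − (-0.25)(-0.45)] = 0.1500
  C_13 = (-0.05)(0.00) − (0.75)(-0.45) = 0.3375
  C_21 = −[(-0.05)(0.75) − (-0.40)(0.00)] = 0.0375
  C_22 = (0.60)(0.75) − (-0.40)(-0.45) = 0.2700
  C_23 = −[(0.60)(0.00) − (-0.05)(-0.45)] = 0.0225
  C_31 = (-0.05)(-0.25) − (-0.40)(0.75) = 0.3125
  C_32 = −[(0.60)(-0.25) − (-0.40)(-0.05)] = 0.1700
  C_33 = (0.60)(0.75) − (-0.05)(-0.05) = 0.4475
det(I−A) = Σ_j (I−A)_1j·C_1j = (0.60)(0.5625) + (-0.05)(0.1500) + (-0.40)(0.3375) = 0.1950
adj(I−A) = Cᵀ =
  [ 0.5625   0.0375   0.3125]
  [ 0.1500   0.2700   0.1700]
  [ 0.3375   0.0225   0.4475]
(I − A)⁻¹ = adj(I−A) / det(I−A) ≈
  [   2.8846     0.1923     1.6026]
  [   0.7692     1.3846     0.8718]
  [   1.7308     0.1154     2.2949]
Δx = (I − A)⁻¹ Δd with Δd having +50 in the Sector 3 component and 0 elsewhere.
So Δx_2 = L_23 · (+50), where L_23 = adj(I−A)_23 / det(I−A) = 0.1700 / 0.1950.
Δx_2 = 0.1700 × (+50) / 0.1950 = 8.50 / 0.1950 ≈ 43.6.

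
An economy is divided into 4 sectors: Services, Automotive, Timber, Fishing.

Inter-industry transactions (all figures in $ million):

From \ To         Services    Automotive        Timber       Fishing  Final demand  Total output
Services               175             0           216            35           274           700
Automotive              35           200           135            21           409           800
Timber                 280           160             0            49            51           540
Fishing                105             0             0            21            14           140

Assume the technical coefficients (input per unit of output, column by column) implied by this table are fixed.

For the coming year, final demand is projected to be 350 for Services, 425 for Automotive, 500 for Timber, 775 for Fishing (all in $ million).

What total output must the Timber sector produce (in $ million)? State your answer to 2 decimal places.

x_3 = 2065.85

Technical coefficients a_ij = z_ij / X_j:
  a_11 = 175/700 = 0.25, a_21 = 35/700 = 0.05, a_31 = 280/700 = 0.40, a_41 = 105/700 = 0.15
  a_12 = 0/800 = 0.00, a_22 = 200/800 = 0.25, a_32 = 160/800 = 0.20, a_42 = 0/800 = 0.00
  a_13 = 216/540 = 0.40, a_23 = 135/540 = 0.25, a_33 = 0/540 = 0.00, a_43 = 0/540 = 0.00
  a_14 = 35/140 = 0.25, a_24 = 21/140 = 0.15, a_34 = 49/140 = 0.35, a_44 = 21/140 = 0.15
I − A =
  [   0.75     0.00    -0.40    -0.25]
  [  -0.05     0.75    -0.25    -0.15]
  [  -0.40    -0.20     1.00    -0.35]
  [  -0.15     0.00     0.00     0.85]
Compute the cofactors C_ij = (−1)^(i+j)·(3×3 minor ij) of I−A; the adjugate is their transpose:
adj(I−A) = Cᵀ =
  [ 0.595000   0.068000   0.255000   0.292000]
  [ 0.163125   0.443000   0.176000   0.198625]
  [ 0.307375   0.120000   0.450000   0.296875]
  [ 0.105000   0.012000   0.045000   0.401000]
det(I−A) = Σ_j (I−A)_1j·C_1j = (0.75)(0.595000) + (0.00)(0.163125) + (-0.40)(0.307375) + (-0.25)(0.105000) = 0.29705
(I − A)⁻¹ = adj(I−A) / det(I−A) ≈
  [   2.0030     0.2289     0.8584     0.9830]
  [   0.5491     1.4913     0.5925     0.6687]
  [   1.0348     0.4040     1.5149     0.9994]
  [   0.3535     0.0404     0.1515     1.3499]
x = (I − A)⁻¹ d = adj(I−A)·d / det(I−A), with det(I−A) = 0.29705:
  x_1 = (0.595000·350 + 0.068000·425 + 0.255000·500 + 0.292000·775) / 0.29705 = 590.95 / 0.29705 ≈ 1989.40
  x_2 = (0.163125·350 + 0.443000·425 + 0.176000·500 + 0.198625·775) / 0.29705 = 487.303125 / 0.29705 ≈ 1640.48
  x_3 = (0.307375·350 + 0.120000·425 + 0.450000·500 + 0.296875·775) / 0.29705 = 613.659375 / 0.29705 ≈ 2065.85
  x_4 = (0.105000·350 + 0.012000·425 + 0.045000·500 + 0.401000·775) / 0.29705 = 375.125 / 0.29705 ≈ 1262.83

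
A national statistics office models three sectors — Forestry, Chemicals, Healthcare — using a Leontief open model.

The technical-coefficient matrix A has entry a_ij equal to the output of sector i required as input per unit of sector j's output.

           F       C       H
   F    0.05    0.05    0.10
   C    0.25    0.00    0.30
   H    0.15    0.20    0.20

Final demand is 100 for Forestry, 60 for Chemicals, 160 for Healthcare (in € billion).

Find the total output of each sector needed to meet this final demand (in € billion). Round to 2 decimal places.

I − A =
  [   0.95    -0.05    -0.10]
  [  -0.25     1.00    -0.30]
  [  -0.15    -0.20     0.80]
Cofactors of I−A, C_ij = (−1)^(i+j)·(minor ij) (rows/columns in the sector order above):
  C_11 = (1.00)(0.80) − (-0.30)(-0.20) = 0.7400
  C_12 = −[(-0.25)(0.80) − (-0.30)(-0.15)] = 0.2450
  C_13 = (-0.25)(-0.20) − (1.00)(-0.15) = 0.2000
  C_21 = −[(-0.05)(0.80) − (-0.10)(-0.20)] = 0.0600
  C_22 = (0.95)(0.80) − (-0.10)(-0.15) = 0.7450
  C_23 = −[(0.95)(-0.20) − (-0.05)(-0.15)] = 0.1975
  C_31 = (-0.05)(-0.30) − (-0.10)(1.00) = 0.1150
  C_32 = −[(0.95)(-0.30) − (-0.10)(-0.25)] = 0.3100
  C_33 = (0.95)(1.00) − (-0.05)(-0.25) = 0.9375
det(I−A) = Σ_j (I−A)_1j·C_1j = (0.95)(0.7400) + (-0.05)(0.2450) + (-0.10)(0.2000) = 0.67075
adj(I−A) = Cᵀ =
  [ 0.7400   0.0600   0.1150]
  [ 0.2450   0.7450   0.3100]
  [ 0.2000   0.1975   0.9375]
(I − A)⁻¹ = adj(I−A) / det(I−A) ≈
  [   1.1032     0.0895     0.1714]
  [   0.3653     1.1107     0.4622]
  [   0.2982     0.2944     1.3977]
x = (I − A)⁻¹ d = adj(I−A)·d / det(I−A), with det(I−A) = 0.67075:
  x_F = (0.7400·100 + 0.0600·60 + 0.1150·160) / 0.67075 = 96.00 / 0.67075 ≈ 143.12
  x_C = (0.2450·100 + 0.7450·60 + 0.3100·160) / 0.67075 = 118.80 / 0.67075 ≈ 177.12
  x_H = (0.2000·100 + 0.1975·60 + 0.9375·160) / 0.67075 = 181.85 / 0.67075 ≈ 271.11

x_F = 143.12, x_C = 177.12, x_H = 271.11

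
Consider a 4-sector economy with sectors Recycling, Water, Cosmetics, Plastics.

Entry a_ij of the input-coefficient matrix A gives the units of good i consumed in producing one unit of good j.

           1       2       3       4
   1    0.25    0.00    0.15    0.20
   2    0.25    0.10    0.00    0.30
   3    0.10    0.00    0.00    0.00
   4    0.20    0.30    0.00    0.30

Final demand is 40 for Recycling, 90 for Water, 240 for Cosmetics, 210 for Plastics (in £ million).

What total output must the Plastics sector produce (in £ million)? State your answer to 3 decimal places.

I − A =
  [   0.75     0.00    -0.15    -0.20]
  [  -0.25     0.90     0.00    -0.30]
  [  -0.10     0.00     1.00     0.00]
  [  -0.20    -0.30     0.00     0.70]
Compute the cofactors C_ij = (−1)^(i+j)·(3×3 minor ij) of I−A; the adjugate is their transpose:
adj(I−A) = Cᵀ =
  [ 0.54000   0.06000   0.08100   0.18000]
  [ 0.23500   0.47450   0.03525   0.27050]
  [ 0.05400   0.00600   0.35400   0.01800]
  [ 0.25500   0.22050   0.03825   0.66150]
det(I−A) = Σ_j (I−A)_1j·C_1j = (0.75)(0.54000) + (0.00)(0.23500) + (-0.15)(0.05400) + (-0.20)(0.25500) = 0.3459
(I − A)⁻¹ = adj(I−A) / det(I−A) ≈
  [   1.5611     0.1735     0.2342     0.5204]
  [   0.6794     1.3718     0.1019     0.7820]
  [   0.1561     0.0173     1.0234     0.0520]
  [   0.7372     0.6375     0.1106     1.9124]
x = (I − A)⁻¹ d = adj(I−A)·d / det(I−A), with det(I−A) = 0.3459:
  x_1 = (0.54000·40 + 0.06000·90 + 0.08100·240 + 0.18000·210) / 0.3459 = 84.24 / 0.3459 ≈ 243.539
  x_2 = (0.23500·40 + 0.47450·90 + 0.03525·240 + 0.27050·210) / 0.3459 = 117.37 / 0.3459 ≈ 339.318
  x_3 = (0.05400·40 + 0.00600·90 + 0.35400·240 + 0.01800·210) / 0.3459 = 91.44 / 0.3459 ≈ 264.354
  x_4 = (0.25500·40 + 0.22050·90 + 0.03825·240 + 0.66150·210) / 0.3459 = 178.14 / 0.3459 ≈ 515.004

x_4 = 515.004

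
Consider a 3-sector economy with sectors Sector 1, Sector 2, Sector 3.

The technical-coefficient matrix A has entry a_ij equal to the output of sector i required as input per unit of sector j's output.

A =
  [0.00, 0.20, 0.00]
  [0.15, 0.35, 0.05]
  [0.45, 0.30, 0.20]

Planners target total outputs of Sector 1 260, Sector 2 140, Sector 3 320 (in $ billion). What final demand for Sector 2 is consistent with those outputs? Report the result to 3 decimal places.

d_2 = 36.000

I − A =
  [   1.00    -0.20     0.00]
  [  -0.15     0.65    -0.05]
  [  -0.45    -0.30     0.80]
d = (I − A) x:
  d_1 = (+1.00)·260 + (-0.20)·140 + (+0.00)·320 = 232.000
  d_2 = (-0.15)·260 + (+0.65)·140 + (-0.05)·320 = 36.000
  d_3 = (-0.45)·260 + (-0.30)·140 + (+0.80)·320 = 97.000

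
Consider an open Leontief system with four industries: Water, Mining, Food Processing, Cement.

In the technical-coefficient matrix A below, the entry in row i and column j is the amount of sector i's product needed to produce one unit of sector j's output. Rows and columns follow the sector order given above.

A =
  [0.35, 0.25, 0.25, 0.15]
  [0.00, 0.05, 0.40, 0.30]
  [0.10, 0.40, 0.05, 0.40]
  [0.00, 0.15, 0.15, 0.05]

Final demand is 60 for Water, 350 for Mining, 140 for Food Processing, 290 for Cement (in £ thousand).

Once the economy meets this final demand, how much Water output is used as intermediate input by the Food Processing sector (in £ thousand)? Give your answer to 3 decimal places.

z_WF = 221.079

I − A =
  [   0.65    -0.25    -0.25    -0.15]
  [   0.00     0.95    -0.40    -0.30]
  [  -0.10    -0.40     0.95    -0.40]
  [   0.00    -0.15    -0.15     0.95]
Compute the cofactors C_ij = (−1)^(i+j)·(3×3 minor ij) of I−A; the adjugate is their transpose:
adj(I−A) = Cᵀ =
  [ 0.563625   0.351000   0.351000   0.347625]
  [ 0.042500   0.521625   0.276250   0.287750]
  [ 0.085750   0.312000   0.557375   0.346750]
  [ 0.020250   0.131625   0.131625   0.448875]
det(I−A) = Σ_j (I−A)_1j·C_1j = (0.65)(0.563625) + (-0.25)(0.042500) + (-0.25)(0.085750) + (-0.15)(0.020250) = 0.33125625
(I − A)⁻¹ = adj(I−A) / det(I−A) ≈
  [   1.7015     1.0596     1.0596     1.0494]
  [   0.1283     1.5747     0.8339     0.8687]
  [   0.2589     0.9419     1.6826     1.0468]
  [   0.0611     0.3974     0.3974     1.3551]
First solve x = (I − A)⁻¹ d = adj(I−A)·d / det(I−A); in particular x_F = (0.085750·60 + 0.312000·350 + 0.557375·140 + 0.346750·290) / 0.33125625 = 292.935 / 0.33125625 ≈ 884.31539.
Intermediate flow from W to F: z_WF = a_WF · x_F = 0.25 × 292.935 / 0.33125625 = 73.23375 / 0.33125625 ≈ 221.079.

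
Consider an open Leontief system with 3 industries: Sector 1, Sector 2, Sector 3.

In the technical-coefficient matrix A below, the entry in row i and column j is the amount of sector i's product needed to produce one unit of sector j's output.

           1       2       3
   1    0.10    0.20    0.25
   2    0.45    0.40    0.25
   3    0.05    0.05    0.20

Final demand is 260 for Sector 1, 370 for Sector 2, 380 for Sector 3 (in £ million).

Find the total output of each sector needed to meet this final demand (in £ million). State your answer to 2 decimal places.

I − A =
  [   0.90    -0.20    -0.25]
  [  -0.45     0.60    -0.25]
  [  -0.05    -0.05     0.80]
Cofactors of I−A, C_ij = (−1)^(i+j)·(minor ij) (rows/columns in the sector order above):
  C_11 = (0.60)(0.80) − (-0.25)(-0.05) = 0.4675
  C_12 = −[(-0.45)(0.80) − (-0.25)(-0.05)] = 0.3725
  C_13 = (-0.45)(-0.05) − (0.60)(-0.05) = 0.0525
  C_21 = −[(-0.20)(0.80) − (-0.25)(-0.05)] = 0.1725
  C_22 = (0.90)(0.80) − (-0.25)(-0.05) = 0.7075
  C_23 = −[(0.90)(-0.05) − (-0.20)(-0.05)] = 0.0550
  C_31 = (-0.20)(-0.25) − (-0.25)(0.60) = 0.2000
  C_32 = −[(0.90)(-0.25) − (-0.25)(-0.45)] = 0.3375
  C_33 = (0.90)(0.60) − (-0.20)(-0.45) = 0.4500
det(I−A) = Σ_j (I−A)_1j·C_1j = (0.90)(0.4675) + (-0.20)(0.3725) + (-0.25)(0.0525) = 0.333125
adj(I−A) = Cᵀ =
  [ 0.4675   0.1725   0.2000]
  [ 0.3725   0.7075   0.3375]
  [ 0.0525   0.0550   0.4500]
(I − A)⁻¹ = adj(I−A) / det(I−A) ≈
  [   1.4034     0.5178     0.6004]
  [   1.1182     2.1238     1.0131]
  [   0.1576     0.1651     1.3508]
x = (I − A)⁻¹ d = adj(I−A)·d / det(I−A), with det(I−A) = 0.333125:
  x_1 = (0.4675·260 + 0.1725·370 + 0.2000·380) / 0.333125 = 261.375 / 0.333125 ≈ 784.62
  x_2 = (0.3725·260 + 0.7075·370 + 0.3375·380) / 0.333125 = 486.875 / 0.333125 ≈ 1461.54
  x_3 = (0.0525·260 + 0.0550·370 + 0.4500·380) / 0.333125 = 205.00 / 0.333125 ≈ 615.38

x_1 = 784.62, x_2 = 1461.54, x_3 = 615.38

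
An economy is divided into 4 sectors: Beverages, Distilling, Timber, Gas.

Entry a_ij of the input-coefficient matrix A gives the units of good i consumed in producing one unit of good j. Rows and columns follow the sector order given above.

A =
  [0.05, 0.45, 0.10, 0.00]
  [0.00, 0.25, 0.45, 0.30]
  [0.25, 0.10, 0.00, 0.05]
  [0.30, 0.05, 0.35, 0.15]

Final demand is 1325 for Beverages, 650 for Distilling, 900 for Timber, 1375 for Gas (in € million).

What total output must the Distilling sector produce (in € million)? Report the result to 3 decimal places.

I − A =
  [   0.95    -0.45    -0.10     0.00]
  [   0.00     0.75    -0.45    -0.30]
  [  -0.25    -0.10     1.00    -0.05]
  [  -0.30    -0.05    -0.35     0.85]
Compute the cofactors C_ij = (−1)^(i+j)·(3×3 minor ij) of I−A; the adjugate is their transpose:
adj(I−A) = Cᵀ =
  [ 0.559500   0.383375   0.281625   0.151875]
  [ 0.218625   0.768125   0.472125   0.298875]
  [ 0.175875   0.185500   0.550875   0.097875]
  [ 0.282750   0.256875   0.354000   0.600375]
det(I−A) = Σ_j (I−A)_1j·C_1j = (0.95)(0.559500) + (-0.45)(0.218625) + (-0.10)(0.175875) + (0.00)(0.282750) = 0.41555625
(I − A)⁻¹ = adj(I−A) / det(I−A) ≈
  [   1.3464     0.9226     0.6777     0.3655]
  [   0.5261     1.8484     1.1361     0.7192]
  [   0.4232     0.4464     1.3256     0.2355]
  [   0.6804     0.6181     0.8519     1.4448]
x = (I − A)⁻¹ d = adj(I−A)·d / det(I−A), with det(I−A) = 0.41555625:
  x_B = (0.559500·1325 + 0.383375·650 + 0.281625·900 + 0.151875·1375) / 0.41555625 = 1452.821875 / 0.41555625 ≈ 3496.090
  x_D = (0.218625·1325 + 0.768125·650 + 0.472125·900 + 0.298875·1375) / 0.41555625 = 1624.825 / 0.41555625 ≈ 3910.000
  x_T = (0.175875·1325 + 0.185500·650 + 0.550875·900 + 0.097875·1375) / 0.41555625 = 983.975 / 0.41555625 ≈ 2367.850
  x_G = (0.282750·1325 + 0.256875·650 + 0.354000·900 + 0.600375·1375) / 0.41555625 = 1685.728125 / 0.41555625 ≈ 4056.558

x_D = 3910.000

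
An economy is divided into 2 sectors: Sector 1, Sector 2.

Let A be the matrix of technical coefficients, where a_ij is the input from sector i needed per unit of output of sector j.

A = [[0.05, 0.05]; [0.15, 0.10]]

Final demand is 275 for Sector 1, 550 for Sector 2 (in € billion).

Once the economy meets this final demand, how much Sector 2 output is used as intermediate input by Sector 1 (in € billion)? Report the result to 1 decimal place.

I − A =
  [   0.95    -0.05]
  [  -0.15     0.90]
det(I−A) = (0.95)(0.90) − (-0.05)(-0.15) = 0.8475
adj(I−A) = [[0.90, 0.05], [0.15, 0.95]]
(I − A)⁻¹ = adj(I−A) / det(I−A) ≈
  [   1.0619     0.0590]
  [   0.1770     1.1209]
First solve x = (I − A)⁻¹ d = adj(I−A)·d / det(I−A); in particular x_1 = (0.90·275 + 0.05·550) / 0.8475 = 275.00 / 0.8475 ≈ 324.484.
Intermediate flow from 2 to 1: z_21 = a_21 · x_1 = 0.15 × 275.00 / 0.8475 = 41.25 / 0.8475 ≈ 48.7.

z_21 = 48.7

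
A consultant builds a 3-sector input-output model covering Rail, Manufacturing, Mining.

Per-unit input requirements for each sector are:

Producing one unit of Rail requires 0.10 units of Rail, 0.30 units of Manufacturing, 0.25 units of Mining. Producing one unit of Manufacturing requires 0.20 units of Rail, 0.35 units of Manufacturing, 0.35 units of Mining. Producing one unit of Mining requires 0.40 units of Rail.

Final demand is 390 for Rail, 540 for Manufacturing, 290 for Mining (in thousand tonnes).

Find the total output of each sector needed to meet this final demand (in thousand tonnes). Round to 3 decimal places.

x_1 = 1226.077, x_2 = 1396.651, x_3 = 1085.347

I − A =
  [   0.90    -0.20    -0.40]
  [  -0.30     0.65     0.00]
  [  -0.25    -0.35     1.00]
Cofactors of I−A, C_ij = (−1)^(i+j)·(minor ij) (rows/columns in the sector order above):
  C_11 = (0.65)(1.00) − (0.00)(-0.35) = 0.6500
  C_12 = −[(-0.30)(1.00) − (0.00)(-0.25)] = 0.3000
  C_13 = (-0.30)(-0.35) − (0.65)(-0.25) = 0.2675
  C_21 = −[(-0.20)(1.00) − (-0.40)(-0.35)] = 0.3400
  C_22 = (0.90)(1.00) − (-0.40)(-0.25) = 0.8000
  C_23 = −[(0.90)(-0.35) − (-0.20)(-0.25)] = 0.3650
  C_31 = (-0.20)(0.00) − (-0.40)(0.65) = 0.2600
  C_32 = −[(0.90)(0.00) − (-0.40)(-0.30)] = 0.1200
  C_33 = (0.90)(0.65) − (-0.20)(-0.30) = 0.5250
det(I−A) = Σ_j (I−A)_1j·C_1j = (0.90)(0.6500) + (-0.20)(0.3000) + (-0.40)(0.2675) = 0.4180
adj(I−A) = Cᵀ =
  [ 0.6500   0.3400   0.2600]
  [ 0.3000   0.8000   0.1200]
  [ 0.2675   0.3650   0.5250]
(I − A)⁻¹ = adj(I−A) / det(I−A) ≈
  [   1.5550     0.8134     0.6220]
  [   0.7177     1.9139     0.2871]
  [   0.6400     0.8732     1.2560]
x = (I − A)⁻¹ d = adj(I−A)·d / det(I−A), with det(I−A) = 0.4180:
  x_1 = (0.6500·390 + 0.3400·540 + 0.2600·290) / 0.4180 = 512.50 / 0.4180 ≈ 1226.077
  x_2 = (0.3000·390 + 0.8000·540 + 0.1200·290) / 0.4180 = 583.80 / 0.4180 ≈ 1396.651
  x_3 = (0.2675·390 + 0.3650·540 + 0.5250·290) / 0.4180 = 453.675 / 0.4180 ≈ 1085.347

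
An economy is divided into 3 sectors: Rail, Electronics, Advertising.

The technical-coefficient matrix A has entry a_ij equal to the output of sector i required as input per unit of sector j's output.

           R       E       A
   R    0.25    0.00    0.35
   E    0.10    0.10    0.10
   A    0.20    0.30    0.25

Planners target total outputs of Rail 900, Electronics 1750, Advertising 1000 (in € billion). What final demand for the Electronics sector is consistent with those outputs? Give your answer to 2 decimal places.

d_E = 1385.00

I − A =
  [   0.75     0.00    -0.35]
  [  -0.10     0.90    -0.10]
  [  -0.20    -0.30     0.75]
d = (I − A) x:
  d_R = (+0.75)·900 + (+0.00)·1750 + (-0.35)·1000 = 325.00
  d_E = (-0.10)·900 + (+0.90)·1750 + (-0.10)·1000 = 1385.00
  d_A = (-0.20)·900 + (-0.30)·1750 + (+0.75)·1000 = 45.00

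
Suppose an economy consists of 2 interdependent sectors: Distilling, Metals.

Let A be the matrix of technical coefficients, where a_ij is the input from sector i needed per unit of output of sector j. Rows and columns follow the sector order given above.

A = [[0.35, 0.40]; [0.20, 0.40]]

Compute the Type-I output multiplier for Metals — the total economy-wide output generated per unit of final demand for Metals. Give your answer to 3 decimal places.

I − A =
  [   0.65    -0.40]
  [  -0.20     0.60]
det(I−A) = (0.65)(0.60) − (-0.40)(-0.20) = 0.3100
adj(I−A) = [[0.60, 0.40], [0.20, 0.65]]
(I − A)⁻¹ = adj(I−A) / det(I−A) ≈
  [   1.9355     1.2903]
  [   0.6452     2.0968]
The output multiplier for sector j is the column-j sum of the Leontief inverse (I − A)⁻¹ = adj(I−A) / det(I−A).
Column M of adj(I−A): (0.40, 0.65); det(I−A) = 0.3100.
m_M = (0.40 + 0.65) / 0.3100 = 1.05 / 0.3100 ≈ 3.387.

m_M = 3.387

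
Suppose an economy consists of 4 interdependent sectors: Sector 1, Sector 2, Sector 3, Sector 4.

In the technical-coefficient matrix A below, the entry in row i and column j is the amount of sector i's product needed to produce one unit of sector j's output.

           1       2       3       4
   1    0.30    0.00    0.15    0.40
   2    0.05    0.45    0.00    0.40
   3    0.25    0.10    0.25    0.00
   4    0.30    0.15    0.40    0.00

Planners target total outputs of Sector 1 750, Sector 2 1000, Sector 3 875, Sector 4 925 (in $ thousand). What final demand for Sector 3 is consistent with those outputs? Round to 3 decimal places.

d_3 = 368.750

I − A =
  [   0.70     0.00    -0.15    -0.40]
  [  -0.05     0.55     0.00    -0.40]
  [  -0.25    -0.10     0.75     0.00]
  [  -0.30    -0.15    -0.40     1.00]
d = (I − A) x:
  d_1 = (+0.70)·750 + (+0.00)·1000 + (-0.15)·875 + (-0.40)·925 = 23.750
  d_2 = (-0.05)·750 + (+0.55)·1000 + (+0.00)·875 + (-0.40)·925 = 142.500
  d_3 = (-0.25)·750 + (-0.10)·1000 + (+0.75)·875 + (+0.00)·925 = 368.750
  d_4 = (-0.30)·750 + (-0.15)·1000 + (-0.40)·875 + (+1.00)·925 = 200.000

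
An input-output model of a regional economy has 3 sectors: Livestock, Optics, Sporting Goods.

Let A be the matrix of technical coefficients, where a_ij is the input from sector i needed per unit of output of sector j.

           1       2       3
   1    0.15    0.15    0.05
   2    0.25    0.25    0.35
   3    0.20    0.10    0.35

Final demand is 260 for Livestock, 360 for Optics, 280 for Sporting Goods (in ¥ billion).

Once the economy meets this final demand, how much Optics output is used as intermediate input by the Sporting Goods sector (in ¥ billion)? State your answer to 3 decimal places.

z_23 = 261.628

I − A =
  [   0.85    -0.15    -0.05]
  [  -0.25     0.75    -0.35]
  [  -0.20    -0.10     0.65]
Cofactors of I−A, C_ij = (−1)^(i+j)·(minor ij) (rows/columns in the sector order above):
  C_11 = (0.75)(0.65) − (-0.35)(-0.10) = 0.4525
  C_12 = −[(-0.25)(0.65) − (-0.35)(-0.20)] = 0.2325
  C_13 = (-0.25)(-0.10) − (0.75)(-0.20) = 0.1750
  C_21 = −[(-0.15)(0.65) − (-0.05)(-0.10)] = 0.1025
  C_22 = (0.85)(0.65) − (-0.05)(-0.20) = 0.5425
  C_23 = −[(0.85)(-0.10) − (-0.15)(-0.20)] = 0.1150
  C_31 = (-0.15)(-0.35) − (-0.05)(0.75) = 0.0900
  C_32 = −[(0.85)(-0.35) − (-0.05)(-0.25)] = 0.3100
  C_33 = (0.85)(0.75) − (-0.15)(-0.25) = 0.6000
det(I−A) = Σ_j (I−A)_1j·C_1j = (0.85)(0.4525) + (-0.15)(0.2325) + (-0.05)(0.1750) = 0.3410
adj(I−A) = Cᵀ =
  [ 0.4525   0.1025   0.0900]
  [ 0.2325   0.5425   0.3100]
  [ 0.1750   0.1150   0.6000]
(I − A)⁻¹ = adj(I−A) / det(I−A) ≈
  [   1.3270     0.3006     0.2639]
  [   0.6818     1.5909     0.9091]
  [   0.5132     0.3372     1.7595]
First solve x = (I − A)⁻¹ d = adj(I−A)·d / det(I−A); in particular x_3 = (0.1750·260 + 0.1150·360 + 0.6000·280) / 0.3410 = 254.90 / 0.3410 ≈ 747.50733.
Intermediate flow from 2 to 3: z_23 = a_23 · x_3 = 0.35 × 254.90 / 0.3410 = 89.215 / 0.3410 ≈ 261.628.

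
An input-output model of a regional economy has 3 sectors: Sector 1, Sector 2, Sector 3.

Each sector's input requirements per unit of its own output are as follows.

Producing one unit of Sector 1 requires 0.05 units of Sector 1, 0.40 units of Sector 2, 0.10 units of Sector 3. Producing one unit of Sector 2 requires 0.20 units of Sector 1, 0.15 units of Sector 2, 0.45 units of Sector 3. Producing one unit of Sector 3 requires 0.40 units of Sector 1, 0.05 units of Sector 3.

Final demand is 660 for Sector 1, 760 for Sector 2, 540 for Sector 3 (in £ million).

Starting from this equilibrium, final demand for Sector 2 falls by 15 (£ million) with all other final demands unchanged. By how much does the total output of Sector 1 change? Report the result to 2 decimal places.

I − A =
  [   0.95    -0.20    -0.40]
  [  -0.40     0.85     0.00]
  [  -0.10    -0.45     0.95]
Cofactors of I−A, C_ij = (−1)^(i+j)·(minor ij) (rows/columns in the sector order above):
  C_11 = (0.85)(0.95) − (0.00)(-0.45) = 0.8075
  C_12 = −[(-0.40)(0.95) − (0.00)(-0.10)] = 0.3800
  C_13 = (-0.40)(-0.45) − (0.85)(-0.10) = 0.2650
  C_21 = −[(-0.20)(0.95) − (-0.40)(-0.45)] = 0.3700
  C_22 = (0.95)(0.95) − (-0.40)(-0.10) = 0.8625
  C_23 = −[(0.95)(-0.45) − (-0.20)(-0.10)] = 0.4475
  C_31 = (-0.20)(0.00) − (-0.40)(0.85) = 0.3400
  C_32 = −[(0.95)(0.00) − (-0.40)(-0.40)] = 0.1600
  C_33 = (0.95)(0.85) − (-0.20)(-0.40) = 0.7275
det(I−A) = Σ_j (I−A)_1j·C_1j = (0.95)(0.8075) + (-0.20)(0.3800) + (-0.40)(0.2650) = 0.585125
adj(I−A) = Cᵀ =
  [ 0.8075   0.3700   0.3400]
  [ 0.3800   0.8625   0.1600]
  [ 0.2650   0.4475   0.7275]
(I − A)⁻¹ = adj(I−A) / det(I−A) ≈
  [   1.3800     0.6323     0.5811]
  [   0.6494     1.4740     0.2734]
  [   0.4529     0.7648     1.2433]
Δx = (I − A)⁻¹ Δd with Δd having -15 in the Sector 2 component and 0 elsewhere.
So Δx_1 = L_12 · (-15), where L_12 = adj(I−A)_12 / det(I−A) = 0.3700 / 0.585125.
Δx_1 = 0.3700 × (-15) / 0.585125 = -5.55 / 0.585125 ≈ -9.49.

Δx_1 = -9.49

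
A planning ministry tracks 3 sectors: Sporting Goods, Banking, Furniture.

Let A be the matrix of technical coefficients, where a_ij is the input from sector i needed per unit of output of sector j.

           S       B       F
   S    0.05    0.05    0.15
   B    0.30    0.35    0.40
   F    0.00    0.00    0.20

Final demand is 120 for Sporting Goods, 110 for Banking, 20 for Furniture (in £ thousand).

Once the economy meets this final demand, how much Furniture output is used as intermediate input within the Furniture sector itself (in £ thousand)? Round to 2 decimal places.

I − A =
  [   0.95    -0.05    -0.15]
  [  -0.30     0.65    -0.40]
  [   0.00     0.00     0.80]
Cofactors of I−A, C_ij = (−1)^(i+j)·(minor ij) (rows/columns in the sector order above):
  C_11 = (0.65)(0.80) − (-0.40)(0.00) = 0.5200
  C_12 = −[(-0.30)(0.80) − (-0.40)(0.00)] = 0.2400
  C_13 = (-0.30)(0.00) − (0.65)(0.00) = 0.0000
  C_21 = −[(-0.05)(0.80) − (-0.15)(0.00)] = 0.0400
  C_22 = (0.95)(0.80) − (-0.15)(0.00) = 0.7600
  C_23 = −[(0.95)(0.00) − (-0.05)(0.00)] = 0.0000
  C_31 = (-0.05)(-0.40) − (-0.15)(0.65) = 0.1175
  C_32 = −[(0.95)(-0.40) − (-0.15)(-0.30)] = 0.4250
  C_33 = (0.95)(0.65) − (-0.05)(-0.30) = 0.6025
det(I−A) = Σ_j (I−A)_1j·C_1j = (0.95)(0.5200) + (-0.05)(0.2400) + (-0.15)(0.0000) = 0.4820
adj(I−A) = Cᵀ =
  [ 0.5200   0.0400   0.1175]
  [ 0.2400   0.7600   0.4250]
  [ 0.0000   0.0000   0.6025]
(I − A)⁻¹ = adj(I−A) / det(I−A) ≈
  [   1.0788     0.0830     0.2438]
  [   0.4979     1.5768     0.8817]
  [   0.0000     0.0000     1.2500]
First solve x = (I − A)⁻¹ d = adj(I−A)·d / det(I−A); in particular x_F = (0.0000·120 + 0.0000·110 + 0.6025·20) / 0.4820 = 12.05 / 0.4820 = 25.0000.
Intermediate flow from F to F: z_FF = a_FF · x_F = 0.20 × 12.05 / 0.4820 = 2.41 / 0.4820 = 5.00.

z_FF = 5.00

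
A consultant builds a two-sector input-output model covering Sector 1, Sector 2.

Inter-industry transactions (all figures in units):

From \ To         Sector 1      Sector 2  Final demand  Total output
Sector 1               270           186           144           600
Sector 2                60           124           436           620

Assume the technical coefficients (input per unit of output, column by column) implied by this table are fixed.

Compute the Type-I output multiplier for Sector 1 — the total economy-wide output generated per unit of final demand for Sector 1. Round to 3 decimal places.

Technical coefficients a_ij = z_ij / X_j:
  a_11 = 270/600 = 0.45, a_21 = 60/600 = 0.10
  a_12 = 186/620 = 0.30, a_22 = 124/620 = 0.20
I − A =
  [   0.55    -0.30]
  [  -0.10     0.80]
det(I−A) = (0.55)(0.80) − (-0.30)(-0.10) = 0.4100
adj(I−A) = [[0.80, 0.30], [0.10, 0.55]]
(I − A)⁻¹ = adj(I−A) / det(I−A) ≈
  [   1.9512     0.7317]
  [   0.2439     1.3415]
The output multiplier for sector j is the column-j sum of the Leontief inverse (I − A)⁻¹ = adj(I−A) / det(I−A).
Column 1 of adj(I−A): (0.80, 0.10); det(I−A) = 0.4100.
m_1 = (0.80 + 0.10) / 0.4100 = 0.90 / 0.4100 ≈ 2.195.

m_1 = 2.195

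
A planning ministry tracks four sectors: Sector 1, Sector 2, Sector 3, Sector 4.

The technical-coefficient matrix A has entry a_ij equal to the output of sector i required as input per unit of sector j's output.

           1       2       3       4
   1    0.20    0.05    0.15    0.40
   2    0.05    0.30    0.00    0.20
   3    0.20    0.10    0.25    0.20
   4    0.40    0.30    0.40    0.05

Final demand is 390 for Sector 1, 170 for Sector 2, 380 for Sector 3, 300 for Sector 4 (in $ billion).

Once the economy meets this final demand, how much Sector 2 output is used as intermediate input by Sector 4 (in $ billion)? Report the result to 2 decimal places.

z_24 = 444.05

I − A =
  [   0.80    -0.05    -0.15    -0.40]
  [  -0.05     0.70     0.00    -0.20]
  [  -0.20    -0.10     0.75    -0.20]
  [  -0.40    -0.30    -0.40     0.95]
Compute the cofactors C_ij = (−1)^(i+j)·(3×3 minor ij) of I−A; the adjugate is their transpose:
adj(I−A) = Cᵀ =
  [ 0.389750   0.160875   0.206750   0.241500]
  [ 0.107625   0.313500   0.091125   0.130500]
  [ 0.192750   0.145500   0.359625   0.187500]
  [ 0.279250   0.228000   0.267250   0.396375]
det(I−A) = Σ_j (I−A)_1j·C_1j = (0.80)(0.389750) + (-0.05)(0.107625) + (-0.15)(0.192750) + (-0.40)(0.279250) = 0.16580625
(I − A)⁻¹ = adj(I−A) / det(I−A) ≈
  [   2.3506     0.9703     1.2469     1.4565]
  [   0.6491     1.8908     0.5496     0.7871]
  [   1.1625     0.8775     2.1689     1.1308]
  [   1.6842     1.3751     1.6118     2.3906]
First solve x = (I − A)⁻¹ d = adj(I−A)·d / det(I−A); in particular x_4 = (0.279250·390 + 0.228000·170 + 0.267250·380 + 0.396375·300) / 0.16580625 = 368.135 / 0.16580625 ≈ 2220.2722.
Intermediate flow from 2 to 4: z_24 = a_24 · x_4 = 0.20 × 368.135 / 0.16580625 = 73.627 / 0.16580625 ≈ 444.05.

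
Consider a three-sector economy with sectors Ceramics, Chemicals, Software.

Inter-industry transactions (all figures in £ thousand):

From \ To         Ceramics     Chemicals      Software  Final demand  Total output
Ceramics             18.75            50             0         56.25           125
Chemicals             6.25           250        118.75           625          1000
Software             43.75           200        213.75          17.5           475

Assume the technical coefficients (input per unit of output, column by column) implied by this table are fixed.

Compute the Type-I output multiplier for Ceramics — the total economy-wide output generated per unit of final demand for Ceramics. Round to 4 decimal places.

Technical coefficients a_ij = z_ij / X_j:
  a_11 = 18.75/125 = 0.15, a_21 = 6.25/125 = 0.05, a_31 = 43.75/125 = 0.35
  a_12 = 50/1000 = 0.05, a_22 = 250/1000 = 0.25, a_32 = 200/1000 = 0.20
  a_13 = 0/475 = 0.00, a_23 = 118.75/475 = 0.25, a_33 = 213.75/475 = 0.45
I − A =
  [   0.85    -0.05     0.00]
  [  -0.05     0.75    -0.25]
  [  -0.35    -0.20     0.55]
Cofactors of I−A, C_ij = (−1)^(i+j)·(minor ij) (rows/columns in the sector order above):
  C_11 = (0.75)(0.55) − (-0.25)(-0.20) = 0.3625
  C_12 = −[(-0.05)(0.55) − (-0.25)(-0.35)] = 0.1150
  C_13 = (-0.05)(-0.20) − (0.75)(-0.35) = 0.2725
  C_21 = −[(-0.05)(0.55) − (0.00)(-0.20)] = 0.0275
  C_22 = (0.85)(0.55) − (0.00)(-0.35) = 0.4675
  C_23 = −[(0.85)(-0.20) − (-0.05)(-0.35)] = 0.1875
  C_31 = (-0.05)(-0.25) − (0.00)(0.75) = 0.0125
  C_32 = −[(0.85)(-0.25) − (0.00)(-0.05)] = 0.2125
  C_33 = (0.85)(0.75) − (-0.05)(-0.05) = 0.6350
det(I−A) = Σ_j (I−A)_1j·C_1j = (0.85)(0.3625) + (-0.05)(0.1150) + (0.00)(0.2725) = 0.302375
adj(I−A) = Cᵀ =
  [ 0.3625   0.0275   0.0125]
  [ 0.1150   0.4675   0.2125]
  [ 0.2725   0.1875   0.6350]
(I − A)⁻¹ = adj(I−A) / det(I−A) ≈
  [   1.19884     0.09095     0.04134]
  [   0.38032     1.54609     0.70277]
  [   0.90120     0.62009     2.10004]
The output multiplier for sector j is the column-j sum of the Leontief inverse (I − A)⁻¹ = adj(I−A) / det(I−A).
Column 1 of adj(I−A): (0.3625, 0.1150, 0.2725); det(I−A) = 0.302375.
m_1 = (0.3625 + 0.1150 + 0.2725) / 0.302375 = 0.75 / 0.302375 ≈ 2.4804.

m_1 = 2.4804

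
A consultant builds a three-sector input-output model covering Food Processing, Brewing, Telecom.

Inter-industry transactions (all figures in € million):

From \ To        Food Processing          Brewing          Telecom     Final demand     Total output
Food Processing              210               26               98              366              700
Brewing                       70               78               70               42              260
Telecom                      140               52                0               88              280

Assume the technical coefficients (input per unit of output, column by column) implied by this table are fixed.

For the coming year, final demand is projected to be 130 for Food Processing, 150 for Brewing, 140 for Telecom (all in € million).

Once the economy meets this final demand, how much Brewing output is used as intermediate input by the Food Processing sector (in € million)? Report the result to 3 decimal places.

z_21 = 38.490

Technical coefficients a_ij = z_ij / X_j:
  a_11 = 210/700 = 0.30, a_21 = 70/700 = 0.10, a_31 = 140/700 = 0.20
  a_12 = 26/260 = 0.10, a_22 = 78/260 = 0.30, a_32 = 52/260 = 0.20
  a_13 = 98/280 = 0.35, a_23 = 70/280 = 0.25, a_33 = 0/280 = 0.00
I − A =
  [   0.70    -0.10    -0.35]
  [  -0.10     0.70    -0.25]
  [  -0.20    -0.20     1.00]
Cofactors of I−A, C_ij = (−1)^(i+j)·(minor ij) (rows/columns in the sector order above):
  C_11 = (0.70)(1.00) − (-0.25)(-0.20) = 0.6500
  C_12 = −[(-0.10)(1.00) − (-0.25)(-0.20)] = 0.1500
  C_13 = (-0.10)(-0.20) − (0.70)(-0.20) = 0.1600
  C_21 = −[(-0.10)(1.00) − (-0.35)(-0.20)] = 0.1700
  C_22 = (0.70)(1.00) − (-0.35)(-0.20) = 0.6300
  C_23 = −[(0.70)(-0.20) − (-0.10)(-0.20)] = 0.1600
  C_31 = (-0.10)(-0.25) − (-0.35)(0.70) = 0.2700
  C_32 = −[(0.70)(-0.25) − (-0.35)(-0.10)] = 0.2100
  C_33 = (0.70)(0.70) − (-0.10)(-0.10) = 0.4800
det(I−A) = Σ_j (I−A)_1j·C_1j = (0.70)(0.6500) + (-0.10)(0.1500) + (-0.35)(0.1600) = 0.3840
adj(I−A) = Cᵀ =
  [ 0.6500   0.1700   0.2700]
  [ 0.1500   0.6300   0.2100]
  [ 0.1600   0.1600   0.4800]
(I − A)⁻¹ = adj(I−A) / det(I−A) ≈
  [   1.6927     0.4427     0.7031]
  [   0.3906     1.6406     0.5469]
  [   0.4167     0.4167     1.2500]
First solve x = (I − A)⁻¹ d = adj(I−A)·d / det(I−A); in particular x_1 = (0.6500·130 + 0.1700·150 + 0.2700·140) / 0.3840 = 147.80 / 0.3840 ≈ 384.89583.
Intermediate flow from 2 to 1: z_21 = a_21 · x_1 = 0.10 × 147.80 / 0.3840 = 14.78 / 0.3840 ≈ 38.490.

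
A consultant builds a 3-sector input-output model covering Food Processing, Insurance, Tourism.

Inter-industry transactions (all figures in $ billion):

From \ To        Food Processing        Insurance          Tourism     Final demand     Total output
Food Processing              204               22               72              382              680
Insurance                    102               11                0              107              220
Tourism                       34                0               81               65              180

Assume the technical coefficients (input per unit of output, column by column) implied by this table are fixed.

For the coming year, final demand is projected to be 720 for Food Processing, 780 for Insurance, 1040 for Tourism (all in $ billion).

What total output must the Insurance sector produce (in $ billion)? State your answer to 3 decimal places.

Technical coefficients a_ij = z_ij / X_j:
  a_11 = 204/680 = 0.30, a_21 = 102/680 = 0.15, a_31 = 34/680 = 0.05
  a_12 = 22/220 = 0.10, a_22 = 11/220 = 0.05, a_32 = 0/220 = 0.00
  a_13 = 72/180 = 0.40, a_23 = 0/180 = 0.00, a_33 = 81/180 = 0.45
I − A =
  [   0.70    -0.10    -0.40]
  [  -0.15     0.95     0.00]
  [  -0.05     0.00     0.55]
Cofactors of I−A, C_ij = (−1)^(i+j)·(minor ij) (rows/columns in the sector order above):
  C_11 = (0.95)(0.55) − (0.00)(0.00) = 0.5225
  C_12 = −[(-0.15)(0.55) − (0.00)(-0.05)] = 0.0825
  C_13 = (-0.15)(0.00) − (0.95)(-0.05) = 0.0475
  C_21 = −[(-0.10)(0.55) − (-0.40)(0.00)] = 0.0550
  C_22 = (0.70)(0.55) − (-0.40)(-0.05) = 0.3650
  C_23 = −[(0.70)(0.00) − (-0.10)(-0.05)] = 0.0050
  C_31 = (-0.10)(0.00) − (-0.40)(0.95) = 0.3800
  C_32 = −[(0.70)(0.00) − (-0.40)(-0.15)] = 0.0600
  C_33 = (0.70)(0.95) − (-0.10)(-0.15) = 0.6500
det(I−A) = Σ_j (I−A)_1j·C_1j = (0.70)(0.5225) + (-0.10)(0.0825) + (-0.40)(0.0475) = 0.3385
adj(I−A) = Cᵀ =
  [ 0.5225   0.0550   0.3800]
  [ 0.0825   0.3650   0.0600]
  [ 0.0475   0.0050   0.6500]
(I − A)⁻¹ = adj(I−A) / det(I−A) ≈
  [   1.5436     0.1625     1.1226]
  [   0.2437     1.0783     0.1773]
  [   0.1403     0.0148     1.9202]
x = (I − A)⁻¹ d = adj(I−A)·d / det(I−A), with det(I−A) = 0.3385:
  x_1 = (0.5225·720 + 0.0550·780 + 0.3800·1040) / 0.3385 = 814.30 / 0.3385 ≈ 2405.613
  x_2 = (0.0825·720 + 0.3650·780 + 0.0600·1040) / 0.3385 = 406.50 / 0.3385 ≈ 1200.886
  x_3 = (0.0475·720 + 0.0050·780 + 0.6500·1040) / 0.3385 = 714.10 / 0.3385 ≈ 2109.601

x_2 = 1200.886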